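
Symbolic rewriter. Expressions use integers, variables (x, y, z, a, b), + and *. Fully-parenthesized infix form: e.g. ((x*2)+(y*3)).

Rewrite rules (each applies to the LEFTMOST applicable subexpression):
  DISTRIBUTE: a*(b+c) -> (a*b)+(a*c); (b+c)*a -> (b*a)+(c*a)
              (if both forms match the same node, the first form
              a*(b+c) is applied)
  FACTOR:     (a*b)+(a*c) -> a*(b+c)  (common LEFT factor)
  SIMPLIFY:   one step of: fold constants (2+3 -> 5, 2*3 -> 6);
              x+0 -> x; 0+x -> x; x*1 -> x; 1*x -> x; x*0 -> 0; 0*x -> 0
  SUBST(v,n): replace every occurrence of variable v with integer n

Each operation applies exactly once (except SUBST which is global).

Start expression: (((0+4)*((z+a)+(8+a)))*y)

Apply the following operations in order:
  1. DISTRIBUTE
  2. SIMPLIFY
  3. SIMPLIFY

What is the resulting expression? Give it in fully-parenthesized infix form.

Answer: (((4*(z+a))+(4*(8+a)))*y)

Derivation:
Start: (((0+4)*((z+a)+(8+a)))*y)
Apply DISTRIBUTE at L (target: ((0+4)*((z+a)+(8+a)))): (((0+4)*((z+a)+(8+a)))*y) -> ((((0+4)*(z+a))+((0+4)*(8+a)))*y)
Apply SIMPLIFY at LLL (target: (0+4)): ((((0+4)*(z+a))+((0+4)*(8+a)))*y) -> (((4*(z+a))+((0+4)*(8+a)))*y)
Apply SIMPLIFY at LRL (target: (0+4)): (((4*(z+a))+((0+4)*(8+a)))*y) -> (((4*(z+a))+(4*(8+a)))*y)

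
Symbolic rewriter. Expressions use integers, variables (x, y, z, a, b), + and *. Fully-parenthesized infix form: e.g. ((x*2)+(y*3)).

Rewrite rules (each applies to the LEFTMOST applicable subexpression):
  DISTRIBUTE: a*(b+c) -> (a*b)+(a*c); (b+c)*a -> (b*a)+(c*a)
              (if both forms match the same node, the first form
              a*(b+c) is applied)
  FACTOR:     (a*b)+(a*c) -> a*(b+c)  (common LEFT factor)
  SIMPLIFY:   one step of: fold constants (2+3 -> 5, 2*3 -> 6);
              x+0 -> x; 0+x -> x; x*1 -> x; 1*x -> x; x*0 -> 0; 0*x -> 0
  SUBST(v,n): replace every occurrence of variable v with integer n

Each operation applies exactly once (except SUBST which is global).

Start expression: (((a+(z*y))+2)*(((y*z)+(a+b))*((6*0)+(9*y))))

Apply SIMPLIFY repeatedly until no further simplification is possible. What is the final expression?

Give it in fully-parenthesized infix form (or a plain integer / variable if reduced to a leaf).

Start: (((a+(z*y))+2)*(((y*z)+(a+b))*((6*0)+(9*y))))
Step 1: at RRL: (6*0) -> 0; overall: (((a+(z*y))+2)*(((y*z)+(a+b))*((6*0)+(9*y)))) -> (((a+(z*y))+2)*(((y*z)+(a+b))*(0+(9*y))))
Step 2: at RR: (0+(9*y)) -> (9*y); overall: (((a+(z*y))+2)*(((y*z)+(a+b))*(0+(9*y)))) -> (((a+(z*y))+2)*(((y*z)+(a+b))*(9*y)))
Fixed point: (((a+(z*y))+2)*(((y*z)+(a+b))*(9*y)))

Answer: (((a+(z*y))+2)*(((y*z)+(a+b))*(9*y)))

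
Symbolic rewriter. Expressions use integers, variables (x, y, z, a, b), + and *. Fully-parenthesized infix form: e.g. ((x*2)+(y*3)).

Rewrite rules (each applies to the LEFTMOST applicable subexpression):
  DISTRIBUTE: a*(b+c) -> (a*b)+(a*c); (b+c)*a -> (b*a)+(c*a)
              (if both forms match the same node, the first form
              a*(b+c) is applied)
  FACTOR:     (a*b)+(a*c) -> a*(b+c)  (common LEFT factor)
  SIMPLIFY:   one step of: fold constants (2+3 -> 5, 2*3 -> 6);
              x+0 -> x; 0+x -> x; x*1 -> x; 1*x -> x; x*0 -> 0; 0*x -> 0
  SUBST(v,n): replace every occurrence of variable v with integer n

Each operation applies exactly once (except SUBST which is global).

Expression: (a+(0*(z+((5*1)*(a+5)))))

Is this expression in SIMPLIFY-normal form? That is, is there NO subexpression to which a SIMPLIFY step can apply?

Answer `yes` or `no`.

Expression: (a+(0*(z+((5*1)*(a+5)))))
Scanning for simplifiable subexpressions (pre-order)...
  at root: (a+(0*(z+((5*1)*(a+5))))) (not simplifiable)
  at R: (0*(z+((5*1)*(a+5)))) (SIMPLIFIABLE)
  at RR: (z+((5*1)*(a+5))) (not simplifiable)
  at RRR: ((5*1)*(a+5)) (not simplifiable)
  at RRRL: (5*1) (SIMPLIFIABLE)
  at RRRR: (a+5) (not simplifiable)
Found simplifiable subexpr at path R: (0*(z+((5*1)*(a+5))))
One SIMPLIFY step would give: (a+0)
-> NOT in normal form.

Answer: no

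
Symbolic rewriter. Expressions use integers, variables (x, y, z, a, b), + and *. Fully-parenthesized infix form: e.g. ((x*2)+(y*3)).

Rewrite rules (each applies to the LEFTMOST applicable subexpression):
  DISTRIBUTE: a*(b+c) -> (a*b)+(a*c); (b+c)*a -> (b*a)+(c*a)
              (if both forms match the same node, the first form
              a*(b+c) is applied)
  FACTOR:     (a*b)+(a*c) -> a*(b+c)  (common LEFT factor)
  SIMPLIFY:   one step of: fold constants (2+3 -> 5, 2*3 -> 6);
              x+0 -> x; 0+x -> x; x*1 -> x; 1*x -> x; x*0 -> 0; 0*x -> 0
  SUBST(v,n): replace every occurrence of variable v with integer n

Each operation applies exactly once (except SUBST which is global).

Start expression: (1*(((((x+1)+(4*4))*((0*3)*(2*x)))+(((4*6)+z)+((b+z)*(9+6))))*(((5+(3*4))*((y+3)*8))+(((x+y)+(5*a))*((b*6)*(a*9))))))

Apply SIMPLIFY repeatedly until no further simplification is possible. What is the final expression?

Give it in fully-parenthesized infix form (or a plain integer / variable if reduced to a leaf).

Answer: (((24+z)+((b+z)*15))*((17*((y+3)*8))+(((x+y)+(5*a))*((b*6)*(a*9)))))

Derivation:
Start: (1*(((((x+1)+(4*4))*((0*3)*(2*x)))+(((4*6)+z)+((b+z)*(9+6))))*(((5+(3*4))*((y+3)*8))+(((x+y)+(5*a))*((b*6)*(a*9))))))
Step 1: at root: (1*(((((x+1)+(4*4))*((0*3)*(2*x)))+(((4*6)+z)+((b+z)*(9+6))))*(((5+(3*4))*((y+3)*8))+(((x+y)+(5*a))*((b*6)*(a*9)))))) -> (((((x+1)+(4*4))*((0*3)*(2*x)))+(((4*6)+z)+((b+z)*(9+6))))*(((5+(3*4))*((y+3)*8))+(((x+y)+(5*a))*((b*6)*(a*9))))); overall: (1*(((((x+1)+(4*4))*((0*3)*(2*x)))+(((4*6)+z)+((b+z)*(9+6))))*(((5+(3*4))*((y+3)*8))+(((x+y)+(5*a))*((b*6)*(a*9)))))) -> (((((x+1)+(4*4))*((0*3)*(2*x)))+(((4*6)+z)+((b+z)*(9+6))))*(((5+(3*4))*((y+3)*8))+(((x+y)+(5*a))*((b*6)*(a*9)))))
Step 2: at LLLR: (4*4) -> 16; overall: (((((x+1)+(4*4))*((0*3)*(2*x)))+(((4*6)+z)+((b+z)*(9+6))))*(((5+(3*4))*((y+3)*8))+(((x+y)+(5*a))*((b*6)*(a*9))))) -> (((((x+1)+16)*((0*3)*(2*x)))+(((4*6)+z)+((b+z)*(9+6))))*(((5+(3*4))*((y+3)*8))+(((x+y)+(5*a))*((b*6)*(a*9)))))
Step 3: at LLRL: (0*3) -> 0; overall: (((((x+1)+16)*((0*3)*(2*x)))+(((4*6)+z)+((b+z)*(9+6))))*(((5+(3*4))*((y+3)*8))+(((x+y)+(5*a))*((b*6)*(a*9))))) -> (((((x+1)+16)*(0*(2*x)))+(((4*6)+z)+((b+z)*(9+6))))*(((5+(3*4))*((y+3)*8))+(((x+y)+(5*a))*((b*6)*(a*9)))))
Step 4: at LLR: (0*(2*x)) -> 0; overall: (((((x+1)+16)*(0*(2*x)))+(((4*6)+z)+((b+z)*(9+6))))*(((5+(3*4))*((y+3)*8))+(((x+y)+(5*a))*((b*6)*(a*9))))) -> (((((x+1)+16)*0)+(((4*6)+z)+((b+z)*(9+6))))*(((5+(3*4))*((y+3)*8))+(((x+y)+(5*a))*((b*6)*(a*9)))))
Step 5: at LL: (((x+1)+16)*0) -> 0; overall: (((((x+1)+16)*0)+(((4*6)+z)+((b+z)*(9+6))))*(((5+(3*4))*((y+3)*8))+(((x+y)+(5*a))*((b*6)*(a*9))))) -> ((0+(((4*6)+z)+((b+z)*(9+6))))*(((5+(3*4))*((y+3)*8))+(((x+y)+(5*a))*((b*6)*(a*9)))))
Step 6: at L: (0+(((4*6)+z)+((b+z)*(9+6)))) -> (((4*6)+z)+((b+z)*(9+6))); overall: ((0+(((4*6)+z)+((b+z)*(9+6))))*(((5+(3*4))*((y+3)*8))+(((x+y)+(5*a))*((b*6)*(a*9))))) -> ((((4*6)+z)+((b+z)*(9+6)))*(((5+(3*4))*((y+3)*8))+(((x+y)+(5*a))*((b*6)*(a*9)))))
Step 7: at LLL: (4*6) -> 24; overall: ((((4*6)+z)+((b+z)*(9+6)))*(((5+(3*4))*((y+3)*8))+(((x+y)+(5*a))*((b*6)*(a*9))))) -> (((24+z)+((b+z)*(9+6)))*(((5+(3*4))*((y+3)*8))+(((x+y)+(5*a))*((b*6)*(a*9)))))
Step 8: at LRR: (9+6) -> 15; overall: (((24+z)+((b+z)*(9+6)))*(((5+(3*4))*((y+3)*8))+(((x+y)+(5*a))*((b*6)*(a*9))))) -> (((24+z)+((b+z)*15))*(((5+(3*4))*((y+3)*8))+(((x+y)+(5*a))*((b*6)*(a*9)))))
Step 9: at RLLR: (3*4) -> 12; overall: (((24+z)+((b+z)*15))*(((5+(3*4))*((y+3)*8))+(((x+y)+(5*a))*((b*6)*(a*9))))) -> (((24+z)+((b+z)*15))*(((5+12)*((y+3)*8))+(((x+y)+(5*a))*((b*6)*(a*9)))))
Step 10: at RLL: (5+12) -> 17; overall: (((24+z)+((b+z)*15))*(((5+12)*((y+3)*8))+(((x+y)+(5*a))*((b*6)*(a*9))))) -> (((24+z)+((b+z)*15))*((17*((y+3)*8))+(((x+y)+(5*a))*((b*6)*(a*9)))))
Fixed point: (((24+z)+((b+z)*15))*((17*((y+3)*8))+(((x+y)+(5*a))*((b*6)*(a*9)))))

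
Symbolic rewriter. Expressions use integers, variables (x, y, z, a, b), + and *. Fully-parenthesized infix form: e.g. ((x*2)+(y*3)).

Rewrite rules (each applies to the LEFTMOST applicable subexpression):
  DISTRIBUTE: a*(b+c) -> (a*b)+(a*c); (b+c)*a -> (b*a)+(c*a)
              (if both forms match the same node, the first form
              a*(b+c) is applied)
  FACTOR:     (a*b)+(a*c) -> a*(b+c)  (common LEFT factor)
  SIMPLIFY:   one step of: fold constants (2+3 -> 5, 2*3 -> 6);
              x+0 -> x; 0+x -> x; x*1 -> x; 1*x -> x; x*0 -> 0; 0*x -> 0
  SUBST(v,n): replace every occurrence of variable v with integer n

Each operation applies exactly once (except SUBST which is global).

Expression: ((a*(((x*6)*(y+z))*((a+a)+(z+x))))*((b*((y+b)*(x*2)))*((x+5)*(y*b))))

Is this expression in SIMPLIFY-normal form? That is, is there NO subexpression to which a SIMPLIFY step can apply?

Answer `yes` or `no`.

Expression: ((a*(((x*6)*(y+z))*((a+a)+(z+x))))*((b*((y+b)*(x*2)))*((x+5)*(y*b))))
Scanning for simplifiable subexpressions (pre-order)...
  at root: ((a*(((x*6)*(y+z))*((a+a)+(z+x))))*((b*((y+b)*(x*2)))*((x+5)*(y*b)))) (not simplifiable)
  at L: (a*(((x*6)*(y+z))*((a+a)+(z+x)))) (not simplifiable)
  at LR: (((x*6)*(y+z))*((a+a)+(z+x))) (not simplifiable)
  at LRL: ((x*6)*(y+z)) (not simplifiable)
  at LRLL: (x*6) (not simplifiable)
  at LRLR: (y+z) (not simplifiable)
  at LRR: ((a+a)+(z+x)) (not simplifiable)
  at LRRL: (a+a) (not simplifiable)
  at LRRR: (z+x) (not simplifiable)
  at R: ((b*((y+b)*(x*2)))*((x+5)*(y*b))) (not simplifiable)
  at RL: (b*((y+b)*(x*2))) (not simplifiable)
  at RLR: ((y+b)*(x*2)) (not simplifiable)
  at RLRL: (y+b) (not simplifiable)
  at RLRR: (x*2) (not simplifiable)
  at RR: ((x+5)*(y*b)) (not simplifiable)
  at RRL: (x+5) (not simplifiable)
  at RRR: (y*b) (not simplifiable)
Result: no simplifiable subexpression found -> normal form.

Answer: yes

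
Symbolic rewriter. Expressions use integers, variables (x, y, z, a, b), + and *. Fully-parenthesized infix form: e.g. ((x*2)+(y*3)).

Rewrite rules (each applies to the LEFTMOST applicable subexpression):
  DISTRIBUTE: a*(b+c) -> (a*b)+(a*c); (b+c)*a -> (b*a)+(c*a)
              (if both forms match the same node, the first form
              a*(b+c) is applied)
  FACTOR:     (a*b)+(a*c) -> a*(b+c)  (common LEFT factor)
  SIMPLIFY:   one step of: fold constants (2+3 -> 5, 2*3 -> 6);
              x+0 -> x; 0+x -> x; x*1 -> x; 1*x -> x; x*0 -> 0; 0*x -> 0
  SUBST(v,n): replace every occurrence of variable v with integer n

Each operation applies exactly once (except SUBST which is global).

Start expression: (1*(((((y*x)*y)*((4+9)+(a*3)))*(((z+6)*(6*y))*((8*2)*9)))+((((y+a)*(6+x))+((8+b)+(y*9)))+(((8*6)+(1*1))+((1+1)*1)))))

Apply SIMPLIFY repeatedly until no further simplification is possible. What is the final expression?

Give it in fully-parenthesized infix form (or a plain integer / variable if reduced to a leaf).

Answer: (((((y*x)*y)*(13+(a*3)))*(((z+6)*(6*y))*144))+((((y+a)*(6+x))+((8+b)+(y*9)))+51))

Derivation:
Start: (1*(((((y*x)*y)*((4+9)+(a*3)))*(((z+6)*(6*y))*((8*2)*9)))+((((y+a)*(6+x))+((8+b)+(y*9)))+(((8*6)+(1*1))+((1+1)*1)))))
Step 1: at root: (1*(((((y*x)*y)*((4+9)+(a*3)))*(((z+6)*(6*y))*((8*2)*9)))+((((y+a)*(6+x))+((8+b)+(y*9)))+(((8*6)+(1*1))+((1+1)*1))))) -> (((((y*x)*y)*((4+9)+(a*3)))*(((z+6)*(6*y))*((8*2)*9)))+((((y+a)*(6+x))+((8+b)+(y*9)))+(((8*6)+(1*1))+((1+1)*1)))); overall: (1*(((((y*x)*y)*((4+9)+(a*3)))*(((z+6)*(6*y))*((8*2)*9)))+((((y+a)*(6+x))+((8+b)+(y*9)))+(((8*6)+(1*1))+((1+1)*1))))) -> (((((y*x)*y)*((4+9)+(a*3)))*(((z+6)*(6*y))*((8*2)*9)))+((((y+a)*(6+x))+((8+b)+(y*9)))+(((8*6)+(1*1))+((1+1)*1))))
Step 2: at LLRL: (4+9) -> 13; overall: (((((y*x)*y)*((4+9)+(a*3)))*(((z+6)*(6*y))*((8*2)*9)))+((((y+a)*(6+x))+((8+b)+(y*9)))+(((8*6)+(1*1))+((1+1)*1)))) -> (((((y*x)*y)*(13+(a*3)))*(((z+6)*(6*y))*((8*2)*9)))+((((y+a)*(6+x))+((8+b)+(y*9)))+(((8*6)+(1*1))+((1+1)*1))))
Step 3: at LRRL: (8*2) -> 16; overall: (((((y*x)*y)*(13+(a*3)))*(((z+6)*(6*y))*((8*2)*9)))+((((y+a)*(6+x))+((8+b)+(y*9)))+(((8*6)+(1*1))+((1+1)*1)))) -> (((((y*x)*y)*(13+(a*3)))*(((z+6)*(6*y))*(16*9)))+((((y+a)*(6+x))+((8+b)+(y*9)))+(((8*6)+(1*1))+((1+1)*1))))
Step 4: at LRR: (16*9) -> 144; overall: (((((y*x)*y)*(13+(a*3)))*(((z+6)*(6*y))*(16*9)))+((((y+a)*(6+x))+((8+b)+(y*9)))+(((8*6)+(1*1))+((1+1)*1)))) -> (((((y*x)*y)*(13+(a*3)))*(((z+6)*(6*y))*144))+((((y+a)*(6+x))+((8+b)+(y*9)))+(((8*6)+(1*1))+((1+1)*1))))
Step 5: at RRLL: (8*6) -> 48; overall: (((((y*x)*y)*(13+(a*3)))*(((z+6)*(6*y))*144))+((((y+a)*(6+x))+((8+b)+(y*9)))+(((8*6)+(1*1))+((1+1)*1)))) -> (((((y*x)*y)*(13+(a*3)))*(((z+6)*(6*y))*144))+((((y+a)*(6+x))+((8+b)+(y*9)))+((48+(1*1))+((1+1)*1))))
Step 6: at RRLR: (1*1) -> 1; overall: (((((y*x)*y)*(13+(a*3)))*(((z+6)*(6*y))*144))+((((y+a)*(6+x))+((8+b)+(y*9)))+((48+(1*1))+((1+1)*1)))) -> (((((y*x)*y)*(13+(a*3)))*(((z+6)*(6*y))*144))+((((y+a)*(6+x))+((8+b)+(y*9)))+((48+1)+((1+1)*1))))
Step 7: at RRL: (48+1) -> 49; overall: (((((y*x)*y)*(13+(a*3)))*(((z+6)*(6*y))*144))+((((y+a)*(6+x))+((8+b)+(y*9)))+((48+1)+((1+1)*1)))) -> (((((y*x)*y)*(13+(a*3)))*(((z+6)*(6*y))*144))+((((y+a)*(6+x))+((8+b)+(y*9)))+(49+((1+1)*1))))
Step 8: at RRR: ((1+1)*1) -> (1+1); overall: (((((y*x)*y)*(13+(a*3)))*(((z+6)*(6*y))*144))+((((y+a)*(6+x))+((8+b)+(y*9)))+(49+((1+1)*1)))) -> (((((y*x)*y)*(13+(a*3)))*(((z+6)*(6*y))*144))+((((y+a)*(6+x))+((8+b)+(y*9)))+(49+(1+1))))
Step 9: at RRR: (1+1) -> 2; overall: (((((y*x)*y)*(13+(a*3)))*(((z+6)*(6*y))*144))+((((y+a)*(6+x))+((8+b)+(y*9)))+(49+(1+1)))) -> (((((y*x)*y)*(13+(a*3)))*(((z+6)*(6*y))*144))+((((y+a)*(6+x))+((8+b)+(y*9)))+(49+2)))
Step 10: at RR: (49+2) -> 51; overall: (((((y*x)*y)*(13+(a*3)))*(((z+6)*(6*y))*144))+((((y+a)*(6+x))+((8+b)+(y*9)))+(49+2))) -> (((((y*x)*y)*(13+(a*3)))*(((z+6)*(6*y))*144))+((((y+a)*(6+x))+((8+b)+(y*9)))+51))
Fixed point: (((((y*x)*y)*(13+(a*3)))*(((z+6)*(6*y))*144))+((((y+a)*(6+x))+((8+b)+(y*9)))+51))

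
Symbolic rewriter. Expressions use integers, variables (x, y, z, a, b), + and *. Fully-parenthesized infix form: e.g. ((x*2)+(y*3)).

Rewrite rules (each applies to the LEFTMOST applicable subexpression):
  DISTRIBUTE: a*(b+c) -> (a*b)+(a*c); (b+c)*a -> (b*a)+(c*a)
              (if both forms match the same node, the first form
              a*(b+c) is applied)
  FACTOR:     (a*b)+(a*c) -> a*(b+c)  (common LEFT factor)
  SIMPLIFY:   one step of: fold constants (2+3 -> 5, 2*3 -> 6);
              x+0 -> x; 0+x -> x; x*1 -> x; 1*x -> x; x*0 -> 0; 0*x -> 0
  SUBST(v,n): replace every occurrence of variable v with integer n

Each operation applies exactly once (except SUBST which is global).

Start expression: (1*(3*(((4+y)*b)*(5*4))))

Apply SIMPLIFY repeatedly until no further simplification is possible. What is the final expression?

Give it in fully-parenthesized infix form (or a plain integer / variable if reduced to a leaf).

Start: (1*(3*(((4+y)*b)*(5*4))))
Step 1: at root: (1*(3*(((4+y)*b)*(5*4)))) -> (3*(((4+y)*b)*(5*4))); overall: (1*(3*(((4+y)*b)*(5*4)))) -> (3*(((4+y)*b)*(5*4)))
Step 2: at RR: (5*4) -> 20; overall: (3*(((4+y)*b)*(5*4))) -> (3*(((4+y)*b)*20))
Fixed point: (3*(((4+y)*b)*20))

Answer: (3*(((4+y)*b)*20))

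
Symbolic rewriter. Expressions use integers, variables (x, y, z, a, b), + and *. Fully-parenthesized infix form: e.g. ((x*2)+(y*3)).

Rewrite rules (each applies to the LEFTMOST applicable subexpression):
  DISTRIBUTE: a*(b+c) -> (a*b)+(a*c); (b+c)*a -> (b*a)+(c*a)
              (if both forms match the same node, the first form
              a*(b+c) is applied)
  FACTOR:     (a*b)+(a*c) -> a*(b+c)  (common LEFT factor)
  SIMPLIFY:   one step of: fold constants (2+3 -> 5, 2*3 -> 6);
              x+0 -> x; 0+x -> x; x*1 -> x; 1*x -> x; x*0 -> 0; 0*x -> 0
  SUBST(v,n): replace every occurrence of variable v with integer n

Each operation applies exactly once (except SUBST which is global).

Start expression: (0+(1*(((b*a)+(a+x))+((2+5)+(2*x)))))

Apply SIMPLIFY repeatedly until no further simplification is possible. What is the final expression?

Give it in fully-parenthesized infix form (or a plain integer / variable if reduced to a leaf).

Start: (0+(1*(((b*a)+(a+x))+((2+5)+(2*x)))))
Step 1: at root: (0+(1*(((b*a)+(a+x))+((2+5)+(2*x))))) -> (1*(((b*a)+(a+x))+((2+5)+(2*x)))); overall: (0+(1*(((b*a)+(a+x))+((2+5)+(2*x))))) -> (1*(((b*a)+(a+x))+((2+5)+(2*x))))
Step 2: at root: (1*(((b*a)+(a+x))+((2+5)+(2*x)))) -> (((b*a)+(a+x))+((2+5)+(2*x))); overall: (1*(((b*a)+(a+x))+((2+5)+(2*x)))) -> (((b*a)+(a+x))+((2+5)+(2*x)))
Step 3: at RL: (2+5) -> 7; overall: (((b*a)+(a+x))+((2+5)+(2*x))) -> (((b*a)+(a+x))+(7+(2*x)))
Fixed point: (((b*a)+(a+x))+(7+(2*x)))

Answer: (((b*a)+(a+x))+(7+(2*x)))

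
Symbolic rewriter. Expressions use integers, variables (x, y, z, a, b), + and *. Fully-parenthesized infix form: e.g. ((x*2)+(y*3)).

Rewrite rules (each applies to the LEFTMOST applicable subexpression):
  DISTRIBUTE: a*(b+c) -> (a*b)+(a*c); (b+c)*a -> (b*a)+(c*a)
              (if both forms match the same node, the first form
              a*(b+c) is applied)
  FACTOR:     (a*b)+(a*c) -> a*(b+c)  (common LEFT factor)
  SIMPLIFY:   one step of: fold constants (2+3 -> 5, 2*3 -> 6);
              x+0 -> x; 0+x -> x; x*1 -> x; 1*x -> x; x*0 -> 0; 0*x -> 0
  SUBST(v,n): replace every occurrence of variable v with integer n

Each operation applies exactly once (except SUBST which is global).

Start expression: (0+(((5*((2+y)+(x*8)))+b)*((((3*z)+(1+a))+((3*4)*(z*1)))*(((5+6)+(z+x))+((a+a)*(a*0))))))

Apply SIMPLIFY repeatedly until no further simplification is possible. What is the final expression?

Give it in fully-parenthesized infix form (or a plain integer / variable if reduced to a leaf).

Start: (0+(((5*((2+y)+(x*8)))+b)*((((3*z)+(1+a))+((3*4)*(z*1)))*(((5+6)+(z+x))+((a+a)*(a*0))))))
Step 1: at root: (0+(((5*((2+y)+(x*8)))+b)*((((3*z)+(1+a))+((3*4)*(z*1)))*(((5+6)+(z+x))+((a+a)*(a*0)))))) -> (((5*((2+y)+(x*8)))+b)*((((3*z)+(1+a))+((3*4)*(z*1)))*(((5+6)+(z+x))+((a+a)*(a*0))))); overall: (0+(((5*((2+y)+(x*8)))+b)*((((3*z)+(1+a))+((3*4)*(z*1)))*(((5+6)+(z+x))+((a+a)*(a*0)))))) -> (((5*((2+y)+(x*8)))+b)*((((3*z)+(1+a))+((3*4)*(z*1)))*(((5+6)+(z+x))+((a+a)*(a*0)))))
Step 2: at RLRL: (3*4) -> 12; overall: (((5*((2+y)+(x*8)))+b)*((((3*z)+(1+a))+((3*4)*(z*1)))*(((5+6)+(z+x))+((a+a)*(a*0))))) -> (((5*((2+y)+(x*8)))+b)*((((3*z)+(1+a))+(12*(z*1)))*(((5+6)+(z+x))+((a+a)*(a*0)))))
Step 3: at RLRR: (z*1) -> z; overall: (((5*((2+y)+(x*8)))+b)*((((3*z)+(1+a))+(12*(z*1)))*(((5+6)+(z+x))+((a+a)*(a*0))))) -> (((5*((2+y)+(x*8)))+b)*((((3*z)+(1+a))+(12*z))*(((5+6)+(z+x))+((a+a)*(a*0)))))
Step 4: at RRLL: (5+6) -> 11; overall: (((5*((2+y)+(x*8)))+b)*((((3*z)+(1+a))+(12*z))*(((5+6)+(z+x))+((a+a)*(a*0))))) -> (((5*((2+y)+(x*8)))+b)*((((3*z)+(1+a))+(12*z))*((11+(z+x))+((a+a)*(a*0)))))
Step 5: at RRRR: (a*0) -> 0; overall: (((5*((2+y)+(x*8)))+b)*((((3*z)+(1+a))+(12*z))*((11+(z+x))+((a+a)*(a*0))))) -> (((5*((2+y)+(x*8)))+b)*((((3*z)+(1+a))+(12*z))*((11+(z+x))+((a+a)*0))))
Step 6: at RRR: ((a+a)*0) -> 0; overall: (((5*((2+y)+(x*8)))+b)*((((3*z)+(1+a))+(12*z))*((11+(z+x))+((a+a)*0)))) -> (((5*((2+y)+(x*8)))+b)*((((3*z)+(1+a))+(12*z))*((11+(z+x))+0)))
Step 7: at RR: ((11+(z+x))+0) -> (11+(z+x)); overall: (((5*((2+y)+(x*8)))+b)*((((3*z)+(1+a))+(12*z))*((11+(z+x))+0))) -> (((5*((2+y)+(x*8)))+b)*((((3*z)+(1+a))+(12*z))*(11+(z+x))))
Fixed point: (((5*((2+y)+(x*8)))+b)*((((3*z)+(1+a))+(12*z))*(11+(z+x))))

Answer: (((5*((2+y)+(x*8)))+b)*((((3*z)+(1+a))+(12*z))*(11+(z+x))))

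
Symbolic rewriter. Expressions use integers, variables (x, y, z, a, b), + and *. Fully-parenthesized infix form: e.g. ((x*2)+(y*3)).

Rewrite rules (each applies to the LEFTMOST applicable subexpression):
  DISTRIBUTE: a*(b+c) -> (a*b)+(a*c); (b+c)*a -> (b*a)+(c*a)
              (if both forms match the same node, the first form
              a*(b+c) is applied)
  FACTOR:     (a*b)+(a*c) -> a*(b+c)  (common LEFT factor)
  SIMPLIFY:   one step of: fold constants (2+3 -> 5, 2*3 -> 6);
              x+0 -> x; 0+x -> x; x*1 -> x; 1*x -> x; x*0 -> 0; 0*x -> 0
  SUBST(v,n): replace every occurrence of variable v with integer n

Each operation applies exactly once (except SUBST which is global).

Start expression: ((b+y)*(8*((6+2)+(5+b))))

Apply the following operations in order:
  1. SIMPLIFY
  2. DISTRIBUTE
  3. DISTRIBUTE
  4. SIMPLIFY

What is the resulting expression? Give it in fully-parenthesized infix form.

Answer: ((b*(64+(8*(5+b))))+(y*(8*(8+(5+b)))))

Derivation:
Start: ((b+y)*(8*((6+2)+(5+b))))
Apply SIMPLIFY at RRL (target: (6+2)): ((b+y)*(8*((6+2)+(5+b)))) -> ((b+y)*(8*(8+(5+b))))
Apply DISTRIBUTE at root (target: ((b+y)*(8*(8+(5+b))))): ((b+y)*(8*(8+(5+b)))) -> ((b*(8*(8+(5+b))))+(y*(8*(8+(5+b)))))
Apply DISTRIBUTE at LR (target: (8*(8+(5+b)))): ((b*(8*(8+(5+b))))+(y*(8*(8+(5+b))))) -> ((b*((8*8)+(8*(5+b))))+(y*(8*(8+(5+b)))))
Apply SIMPLIFY at LRL (target: (8*8)): ((b*((8*8)+(8*(5+b))))+(y*(8*(8+(5+b))))) -> ((b*(64+(8*(5+b))))+(y*(8*(8+(5+b)))))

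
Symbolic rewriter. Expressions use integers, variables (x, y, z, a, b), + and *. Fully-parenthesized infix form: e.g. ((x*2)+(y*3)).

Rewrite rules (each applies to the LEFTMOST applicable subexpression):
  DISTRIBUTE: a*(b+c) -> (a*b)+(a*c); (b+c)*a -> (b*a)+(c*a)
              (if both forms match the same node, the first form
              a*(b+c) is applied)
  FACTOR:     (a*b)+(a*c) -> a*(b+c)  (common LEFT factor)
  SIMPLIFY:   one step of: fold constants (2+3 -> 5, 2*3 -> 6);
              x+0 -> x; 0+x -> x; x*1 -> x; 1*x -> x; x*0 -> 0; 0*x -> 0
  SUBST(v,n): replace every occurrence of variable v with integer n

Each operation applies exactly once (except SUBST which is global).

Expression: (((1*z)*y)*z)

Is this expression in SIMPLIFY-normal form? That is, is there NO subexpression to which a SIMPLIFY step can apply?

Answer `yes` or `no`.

Expression: (((1*z)*y)*z)
Scanning for simplifiable subexpressions (pre-order)...
  at root: (((1*z)*y)*z) (not simplifiable)
  at L: ((1*z)*y) (not simplifiable)
  at LL: (1*z) (SIMPLIFIABLE)
Found simplifiable subexpr at path LL: (1*z)
One SIMPLIFY step would give: ((z*y)*z)
-> NOT in normal form.

Answer: no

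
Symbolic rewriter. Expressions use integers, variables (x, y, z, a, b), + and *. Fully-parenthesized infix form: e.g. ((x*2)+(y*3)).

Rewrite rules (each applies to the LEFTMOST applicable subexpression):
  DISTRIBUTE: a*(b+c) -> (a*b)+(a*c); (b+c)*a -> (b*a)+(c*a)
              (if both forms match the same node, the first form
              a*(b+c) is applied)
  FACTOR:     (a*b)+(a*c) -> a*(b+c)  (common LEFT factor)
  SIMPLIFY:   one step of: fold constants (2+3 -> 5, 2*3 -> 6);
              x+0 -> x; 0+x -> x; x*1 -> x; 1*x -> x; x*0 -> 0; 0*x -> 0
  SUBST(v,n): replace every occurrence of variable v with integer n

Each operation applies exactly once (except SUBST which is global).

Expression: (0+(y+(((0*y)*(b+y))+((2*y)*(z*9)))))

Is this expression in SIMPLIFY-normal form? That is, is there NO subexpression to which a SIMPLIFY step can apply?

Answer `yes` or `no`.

Expression: (0+(y+(((0*y)*(b+y))+((2*y)*(z*9)))))
Scanning for simplifiable subexpressions (pre-order)...
  at root: (0+(y+(((0*y)*(b+y))+((2*y)*(z*9))))) (SIMPLIFIABLE)
  at R: (y+(((0*y)*(b+y))+((2*y)*(z*9)))) (not simplifiable)
  at RR: (((0*y)*(b+y))+((2*y)*(z*9))) (not simplifiable)
  at RRL: ((0*y)*(b+y)) (not simplifiable)
  at RRLL: (0*y) (SIMPLIFIABLE)
  at RRLR: (b+y) (not simplifiable)
  at RRR: ((2*y)*(z*9)) (not simplifiable)
  at RRRL: (2*y) (not simplifiable)
  at RRRR: (z*9) (not simplifiable)
Found simplifiable subexpr at path root: (0+(y+(((0*y)*(b+y))+((2*y)*(z*9)))))
One SIMPLIFY step would give: (y+(((0*y)*(b+y))+((2*y)*(z*9))))
-> NOT in normal form.

Answer: no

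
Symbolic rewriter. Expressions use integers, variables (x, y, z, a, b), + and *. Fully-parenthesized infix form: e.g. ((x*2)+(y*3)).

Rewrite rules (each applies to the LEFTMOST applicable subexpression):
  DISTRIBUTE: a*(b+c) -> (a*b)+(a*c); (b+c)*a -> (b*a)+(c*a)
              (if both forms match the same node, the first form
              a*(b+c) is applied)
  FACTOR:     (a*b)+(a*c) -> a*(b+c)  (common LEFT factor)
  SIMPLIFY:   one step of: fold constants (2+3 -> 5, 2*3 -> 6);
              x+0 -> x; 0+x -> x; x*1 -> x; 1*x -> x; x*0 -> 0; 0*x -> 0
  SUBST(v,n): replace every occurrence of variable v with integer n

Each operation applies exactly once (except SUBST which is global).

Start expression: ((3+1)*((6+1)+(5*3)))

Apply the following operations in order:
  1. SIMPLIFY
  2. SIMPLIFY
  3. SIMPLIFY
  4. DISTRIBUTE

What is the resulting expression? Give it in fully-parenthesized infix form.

Start: ((3+1)*((6+1)+(5*3)))
Apply SIMPLIFY at L (target: (3+1)): ((3+1)*((6+1)+(5*3))) -> (4*((6+1)+(5*3)))
Apply SIMPLIFY at RL (target: (6+1)): (4*((6+1)+(5*3))) -> (4*(7+(5*3)))
Apply SIMPLIFY at RR (target: (5*3)): (4*(7+(5*3))) -> (4*(7+15))
Apply DISTRIBUTE at root (target: (4*(7+15))): (4*(7+15)) -> ((4*7)+(4*15))

Answer: ((4*7)+(4*15))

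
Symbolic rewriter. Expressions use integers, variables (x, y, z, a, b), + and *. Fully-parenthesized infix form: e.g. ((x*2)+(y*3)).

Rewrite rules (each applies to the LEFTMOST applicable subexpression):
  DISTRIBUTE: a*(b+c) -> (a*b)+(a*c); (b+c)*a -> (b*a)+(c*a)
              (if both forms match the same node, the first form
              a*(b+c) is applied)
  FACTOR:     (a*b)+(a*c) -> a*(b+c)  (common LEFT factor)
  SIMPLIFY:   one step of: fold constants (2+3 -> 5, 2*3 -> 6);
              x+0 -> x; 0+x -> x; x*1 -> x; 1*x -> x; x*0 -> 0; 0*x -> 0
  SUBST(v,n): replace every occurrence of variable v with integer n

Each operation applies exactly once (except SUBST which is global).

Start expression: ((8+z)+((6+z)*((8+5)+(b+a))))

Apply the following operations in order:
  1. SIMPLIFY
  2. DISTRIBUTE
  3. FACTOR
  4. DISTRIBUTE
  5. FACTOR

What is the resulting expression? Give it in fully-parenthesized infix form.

Answer: ((8+z)+((6+z)*(13+(b+a))))

Derivation:
Start: ((8+z)+((6+z)*((8+5)+(b+a))))
Apply SIMPLIFY at RRL (target: (8+5)): ((8+z)+((6+z)*((8+5)+(b+a)))) -> ((8+z)+((6+z)*(13+(b+a))))
Apply DISTRIBUTE at R (target: ((6+z)*(13+(b+a)))): ((8+z)+((6+z)*(13+(b+a)))) -> ((8+z)+(((6+z)*13)+((6+z)*(b+a))))
Apply FACTOR at R (target: (((6+z)*13)+((6+z)*(b+a)))): ((8+z)+(((6+z)*13)+((6+z)*(b+a)))) -> ((8+z)+((6+z)*(13+(b+a))))
Apply DISTRIBUTE at R (target: ((6+z)*(13+(b+a)))): ((8+z)+((6+z)*(13+(b+a)))) -> ((8+z)+(((6+z)*13)+((6+z)*(b+a))))
Apply FACTOR at R (target: (((6+z)*13)+((6+z)*(b+a)))): ((8+z)+(((6+z)*13)+((6+z)*(b+a)))) -> ((8+z)+((6+z)*(13+(b+a))))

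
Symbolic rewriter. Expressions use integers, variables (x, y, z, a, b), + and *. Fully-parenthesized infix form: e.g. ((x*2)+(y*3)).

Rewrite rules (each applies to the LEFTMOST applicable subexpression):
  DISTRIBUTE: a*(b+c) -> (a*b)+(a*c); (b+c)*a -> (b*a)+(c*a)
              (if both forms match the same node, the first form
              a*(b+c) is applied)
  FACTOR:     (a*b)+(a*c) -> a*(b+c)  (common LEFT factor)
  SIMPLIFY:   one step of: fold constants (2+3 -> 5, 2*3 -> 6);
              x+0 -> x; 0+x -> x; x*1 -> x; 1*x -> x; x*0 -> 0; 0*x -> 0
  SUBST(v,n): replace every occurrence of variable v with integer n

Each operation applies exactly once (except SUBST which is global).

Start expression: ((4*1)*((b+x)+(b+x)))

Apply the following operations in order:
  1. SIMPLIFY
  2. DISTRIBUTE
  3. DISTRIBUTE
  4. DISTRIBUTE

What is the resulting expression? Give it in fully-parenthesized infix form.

Start: ((4*1)*((b+x)+(b+x)))
Apply SIMPLIFY at L (target: (4*1)): ((4*1)*((b+x)+(b+x))) -> (4*((b+x)+(b+x)))
Apply DISTRIBUTE at root (target: (4*((b+x)+(b+x)))): (4*((b+x)+(b+x))) -> ((4*(b+x))+(4*(b+x)))
Apply DISTRIBUTE at L (target: (4*(b+x))): ((4*(b+x))+(4*(b+x))) -> (((4*b)+(4*x))+(4*(b+x)))
Apply DISTRIBUTE at R (target: (4*(b+x))): (((4*b)+(4*x))+(4*(b+x))) -> (((4*b)+(4*x))+((4*b)+(4*x)))

Answer: (((4*b)+(4*x))+((4*b)+(4*x)))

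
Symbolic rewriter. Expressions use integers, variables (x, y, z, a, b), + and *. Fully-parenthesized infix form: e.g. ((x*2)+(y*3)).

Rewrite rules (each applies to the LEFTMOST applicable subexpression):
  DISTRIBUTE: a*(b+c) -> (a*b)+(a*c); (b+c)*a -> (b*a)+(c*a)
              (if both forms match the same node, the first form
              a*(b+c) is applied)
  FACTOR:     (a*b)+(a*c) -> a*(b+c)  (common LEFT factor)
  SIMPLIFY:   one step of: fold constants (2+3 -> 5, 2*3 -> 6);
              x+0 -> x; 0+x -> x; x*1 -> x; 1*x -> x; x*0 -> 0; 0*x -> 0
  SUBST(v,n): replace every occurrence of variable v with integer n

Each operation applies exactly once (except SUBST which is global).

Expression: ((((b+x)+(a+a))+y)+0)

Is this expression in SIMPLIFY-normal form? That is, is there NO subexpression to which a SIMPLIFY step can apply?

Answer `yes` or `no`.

Answer: no

Derivation:
Expression: ((((b+x)+(a+a))+y)+0)
Scanning for simplifiable subexpressions (pre-order)...
  at root: ((((b+x)+(a+a))+y)+0) (SIMPLIFIABLE)
  at L: (((b+x)+(a+a))+y) (not simplifiable)
  at LL: ((b+x)+(a+a)) (not simplifiable)
  at LLL: (b+x) (not simplifiable)
  at LLR: (a+a) (not simplifiable)
Found simplifiable subexpr at path root: ((((b+x)+(a+a))+y)+0)
One SIMPLIFY step would give: (((b+x)+(a+a))+y)
-> NOT in normal form.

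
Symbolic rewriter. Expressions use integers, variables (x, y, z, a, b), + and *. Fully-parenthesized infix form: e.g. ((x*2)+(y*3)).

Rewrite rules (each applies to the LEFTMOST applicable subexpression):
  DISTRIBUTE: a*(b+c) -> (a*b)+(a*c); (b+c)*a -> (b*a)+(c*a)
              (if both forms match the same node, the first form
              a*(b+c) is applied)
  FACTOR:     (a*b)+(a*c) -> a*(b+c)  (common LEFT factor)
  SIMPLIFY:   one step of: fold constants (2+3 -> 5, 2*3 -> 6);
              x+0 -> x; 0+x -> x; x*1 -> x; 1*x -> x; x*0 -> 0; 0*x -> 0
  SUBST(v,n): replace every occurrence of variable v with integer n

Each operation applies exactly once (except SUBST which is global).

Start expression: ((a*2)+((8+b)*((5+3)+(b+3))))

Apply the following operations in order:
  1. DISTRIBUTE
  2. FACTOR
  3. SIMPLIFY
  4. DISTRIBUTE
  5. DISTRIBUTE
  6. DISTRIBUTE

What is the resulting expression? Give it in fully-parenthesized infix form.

Answer: ((a*2)+(((8*8)+(b*8))+(((8+b)*b)+((8+b)*3))))

Derivation:
Start: ((a*2)+((8+b)*((5+3)+(b+3))))
Apply DISTRIBUTE at R (target: ((8+b)*((5+3)+(b+3)))): ((a*2)+((8+b)*((5+3)+(b+3)))) -> ((a*2)+(((8+b)*(5+3))+((8+b)*(b+3))))
Apply FACTOR at R (target: (((8+b)*(5+3))+((8+b)*(b+3)))): ((a*2)+(((8+b)*(5+3))+((8+b)*(b+3)))) -> ((a*2)+((8+b)*((5+3)+(b+3))))
Apply SIMPLIFY at RRL (target: (5+3)): ((a*2)+((8+b)*((5+3)+(b+3)))) -> ((a*2)+((8+b)*(8+(b+3))))
Apply DISTRIBUTE at R (target: ((8+b)*(8+(b+3)))): ((a*2)+((8+b)*(8+(b+3)))) -> ((a*2)+(((8+b)*8)+((8+b)*(b+3))))
Apply DISTRIBUTE at RL (target: ((8+b)*8)): ((a*2)+(((8+b)*8)+((8+b)*(b+3)))) -> ((a*2)+(((8*8)+(b*8))+((8+b)*(b+3))))
Apply DISTRIBUTE at RR (target: ((8+b)*(b+3))): ((a*2)+(((8*8)+(b*8))+((8+b)*(b+3)))) -> ((a*2)+(((8*8)+(b*8))+(((8+b)*b)+((8+b)*3))))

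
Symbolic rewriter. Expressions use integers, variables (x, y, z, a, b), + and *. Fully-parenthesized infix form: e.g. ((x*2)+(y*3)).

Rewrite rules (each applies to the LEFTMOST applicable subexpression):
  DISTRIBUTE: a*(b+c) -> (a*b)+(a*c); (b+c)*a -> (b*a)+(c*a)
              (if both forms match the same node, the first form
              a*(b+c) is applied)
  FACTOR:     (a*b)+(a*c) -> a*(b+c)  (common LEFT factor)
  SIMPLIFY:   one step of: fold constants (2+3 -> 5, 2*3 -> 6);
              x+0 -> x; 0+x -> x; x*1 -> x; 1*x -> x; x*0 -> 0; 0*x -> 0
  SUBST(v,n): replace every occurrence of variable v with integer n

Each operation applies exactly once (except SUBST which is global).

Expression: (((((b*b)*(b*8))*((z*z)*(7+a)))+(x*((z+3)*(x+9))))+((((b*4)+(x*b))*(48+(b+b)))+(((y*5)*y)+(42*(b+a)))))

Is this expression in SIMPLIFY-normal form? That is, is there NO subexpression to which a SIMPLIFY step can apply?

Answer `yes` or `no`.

Answer: yes

Derivation:
Expression: (((((b*b)*(b*8))*((z*z)*(7+a)))+(x*((z+3)*(x+9))))+((((b*4)+(x*b))*(48+(b+b)))+(((y*5)*y)+(42*(b+a)))))
Scanning for simplifiable subexpressions (pre-order)...
  at root: (((((b*b)*(b*8))*((z*z)*(7+a)))+(x*((z+3)*(x+9))))+((((b*4)+(x*b))*(48+(b+b)))+(((y*5)*y)+(42*(b+a))))) (not simplifiable)
  at L: ((((b*b)*(b*8))*((z*z)*(7+a)))+(x*((z+3)*(x+9)))) (not simplifiable)
  at LL: (((b*b)*(b*8))*((z*z)*(7+a))) (not simplifiable)
  at LLL: ((b*b)*(b*8)) (not simplifiable)
  at LLLL: (b*b) (not simplifiable)
  at LLLR: (b*8) (not simplifiable)
  at LLR: ((z*z)*(7+a)) (not simplifiable)
  at LLRL: (z*z) (not simplifiable)
  at LLRR: (7+a) (not simplifiable)
  at LR: (x*((z+3)*(x+9))) (not simplifiable)
  at LRR: ((z+3)*(x+9)) (not simplifiable)
  at LRRL: (z+3) (not simplifiable)
  at LRRR: (x+9) (not simplifiable)
  at R: ((((b*4)+(x*b))*(48+(b+b)))+(((y*5)*y)+(42*(b+a)))) (not simplifiable)
  at RL: (((b*4)+(x*b))*(48+(b+b))) (not simplifiable)
  at RLL: ((b*4)+(x*b)) (not simplifiable)
  at RLLL: (b*4) (not simplifiable)
  at RLLR: (x*b) (not simplifiable)
  at RLR: (48+(b+b)) (not simplifiable)
  at RLRR: (b+b) (not simplifiable)
  at RR: (((y*5)*y)+(42*(b+a))) (not simplifiable)
  at RRL: ((y*5)*y) (not simplifiable)
  at RRLL: (y*5) (not simplifiable)
  at RRR: (42*(b+a)) (not simplifiable)
  at RRRR: (b+a) (not simplifiable)
Result: no simplifiable subexpression found -> normal form.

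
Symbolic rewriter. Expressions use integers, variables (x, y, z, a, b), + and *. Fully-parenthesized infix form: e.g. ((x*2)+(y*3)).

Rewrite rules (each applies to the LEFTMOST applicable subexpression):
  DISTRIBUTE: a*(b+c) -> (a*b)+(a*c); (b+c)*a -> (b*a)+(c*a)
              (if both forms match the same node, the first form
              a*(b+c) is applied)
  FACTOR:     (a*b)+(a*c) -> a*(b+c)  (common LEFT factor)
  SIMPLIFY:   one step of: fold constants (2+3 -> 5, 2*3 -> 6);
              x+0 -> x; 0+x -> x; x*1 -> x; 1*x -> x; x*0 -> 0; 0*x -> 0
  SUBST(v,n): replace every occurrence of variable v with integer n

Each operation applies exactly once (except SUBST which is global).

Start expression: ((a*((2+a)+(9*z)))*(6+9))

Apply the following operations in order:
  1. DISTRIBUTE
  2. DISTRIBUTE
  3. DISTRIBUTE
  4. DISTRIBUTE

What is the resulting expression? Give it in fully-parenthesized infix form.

Answer: (((((a*2)+(a*a))*6)+((a*(9*z))*6))+((a*((2+a)+(9*z)))*9))

Derivation:
Start: ((a*((2+a)+(9*z)))*(6+9))
Apply DISTRIBUTE at root (target: ((a*((2+a)+(9*z)))*(6+9))): ((a*((2+a)+(9*z)))*(6+9)) -> (((a*((2+a)+(9*z)))*6)+((a*((2+a)+(9*z)))*9))
Apply DISTRIBUTE at LL (target: (a*((2+a)+(9*z)))): (((a*((2+a)+(9*z)))*6)+((a*((2+a)+(9*z)))*9)) -> ((((a*(2+a))+(a*(9*z)))*6)+((a*((2+a)+(9*z)))*9))
Apply DISTRIBUTE at L (target: (((a*(2+a))+(a*(9*z)))*6)): ((((a*(2+a))+(a*(9*z)))*6)+((a*((2+a)+(9*z)))*9)) -> ((((a*(2+a))*6)+((a*(9*z))*6))+((a*((2+a)+(9*z)))*9))
Apply DISTRIBUTE at LLL (target: (a*(2+a))): ((((a*(2+a))*6)+((a*(9*z))*6))+((a*((2+a)+(9*z)))*9)) -> (((((a*2)+(a*a))*6)+((a*(9*z))*6))+((a*((2+a)+(9*z)))*9))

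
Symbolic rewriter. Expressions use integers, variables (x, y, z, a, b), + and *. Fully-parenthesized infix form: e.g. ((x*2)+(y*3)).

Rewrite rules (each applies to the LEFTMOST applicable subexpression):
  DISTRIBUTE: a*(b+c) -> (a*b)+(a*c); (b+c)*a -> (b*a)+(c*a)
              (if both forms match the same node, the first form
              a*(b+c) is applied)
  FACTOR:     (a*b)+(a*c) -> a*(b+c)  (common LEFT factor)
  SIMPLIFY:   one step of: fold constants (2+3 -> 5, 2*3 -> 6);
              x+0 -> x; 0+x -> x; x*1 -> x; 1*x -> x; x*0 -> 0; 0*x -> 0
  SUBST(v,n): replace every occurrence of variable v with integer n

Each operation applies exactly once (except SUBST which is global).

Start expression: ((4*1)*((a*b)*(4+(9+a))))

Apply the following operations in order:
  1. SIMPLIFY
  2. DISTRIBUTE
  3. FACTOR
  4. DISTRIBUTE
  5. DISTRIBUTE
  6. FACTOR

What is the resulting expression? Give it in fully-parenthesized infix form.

Start: ((4*1)*((a*b)*(4+(9+a))))
Apply SIMPLIFY at L (target: (4*1)): ((4*1)*((a*b)*(4+(9+a)))) -> (4*((a*b)*(4+(9+a))))
Apply DISTRIBUTE at R (target: ((a*b)*(4+(9+a)))): (4*((a*b)*(4+(9+a)))) -> (4*(((a*b)*4)+((a*b)*(9+a))))
Apply FACTOR at R (target: (((a*b)*4)+((a*b)*(9+a)))): (4*(((a*b)*4)+((a*b)*(9+a)))) -> (4*((a*b)*(4+(9+a))))
Apply DISTRIBUTE at R (target: ((a*b)*(4+(9+a)))): (4*((a*b)*(4+(9+a)))) -> (4*(((a*b)*4)+((a*b)*(9+a))))
Apply DISTRIBUTE at root (target: (4*(((a*b)*4)+((a*b)*(9+a))))): (4*(((a*b)*4)+((a*b)*(9+a)))) -> ((4*((a*b)*4))+(4*((a*b)*(9+a))))
Apply FACTOR at root (target: ((4*((a*b)*4))+(4*((a*b)*(9+a))))): ((4*((a*b)*4))+(4*((a*b)*(9+a)))) -> (4*(((a*b)*4)+((a*b)*(9+a))))

Answer: (4*(((a*b)*4)+((a*b)*(9+a))))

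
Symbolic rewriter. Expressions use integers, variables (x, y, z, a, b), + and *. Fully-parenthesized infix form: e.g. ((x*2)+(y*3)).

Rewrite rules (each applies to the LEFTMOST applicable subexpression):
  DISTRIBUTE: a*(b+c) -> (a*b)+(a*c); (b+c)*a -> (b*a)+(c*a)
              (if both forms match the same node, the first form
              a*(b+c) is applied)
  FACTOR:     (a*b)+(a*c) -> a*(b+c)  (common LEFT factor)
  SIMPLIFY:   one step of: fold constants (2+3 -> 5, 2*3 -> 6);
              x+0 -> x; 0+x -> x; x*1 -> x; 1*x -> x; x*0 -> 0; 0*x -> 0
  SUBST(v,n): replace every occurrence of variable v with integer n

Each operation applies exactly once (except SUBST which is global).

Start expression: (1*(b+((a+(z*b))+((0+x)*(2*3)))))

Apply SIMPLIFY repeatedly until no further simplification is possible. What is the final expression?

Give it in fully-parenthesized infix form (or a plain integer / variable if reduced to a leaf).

Answer: (b+((a+(z*b))+(x*6)))

Derivation:
Start: (1*(b+((a+(z*b))+((0+x)*(2*3)))))
Step 1: at root: (1*(b+((a+(z*b))+((0+x)*(2*3))))) -> (b+((a+(z*b))+((0+x)*(2*3)))); overall: (1*(b+((a+(z*b))+((0+x)*(2*3))))) -> (b+((a+(z*b))+((0+x)*(2*3))))
Step 2: at RRL: (0+x) -> x; overall: (b+((a+(z*b))+((0+x)*(2*3)))) -> (b+((a+(z*b))+(x*(2*3))))
Step 3: at RRR: (2*3) -> 6; overall: (b+((a+(z*b))+(x*(2*3)))) -> (b+((a+(z*b))+(x*6)))
Fixed point: (b+((a+(z*b))+(x*6)))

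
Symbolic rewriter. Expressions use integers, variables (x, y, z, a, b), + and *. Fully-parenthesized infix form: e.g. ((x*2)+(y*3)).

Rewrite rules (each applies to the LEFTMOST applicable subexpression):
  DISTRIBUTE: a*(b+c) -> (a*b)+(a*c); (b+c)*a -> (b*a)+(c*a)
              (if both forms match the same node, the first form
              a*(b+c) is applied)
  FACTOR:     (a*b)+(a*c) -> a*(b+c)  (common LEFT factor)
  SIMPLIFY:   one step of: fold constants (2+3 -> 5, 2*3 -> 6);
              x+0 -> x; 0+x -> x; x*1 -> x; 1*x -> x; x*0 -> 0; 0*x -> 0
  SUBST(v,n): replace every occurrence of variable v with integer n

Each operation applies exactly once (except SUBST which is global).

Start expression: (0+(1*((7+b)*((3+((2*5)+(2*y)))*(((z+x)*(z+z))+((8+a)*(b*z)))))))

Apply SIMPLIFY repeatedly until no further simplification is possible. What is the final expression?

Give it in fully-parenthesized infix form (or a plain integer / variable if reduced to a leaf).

Answer: ((7+b)*((3+(10+(2*y)))*(((z+x)*(z+z))+((8+a)*(b*z)))))

Derivation:
Start: (0+(1*((7+b)*((3+((2*5)+(2*y)))*(((z+x)*(z+z))+((8+a)*(b*z)))))))
Step 1: at root: (0+(1*((7+b)*((3+((2*5)+(2*y)))*(((z+x)*(z+z))+((8+a)*(b*z))))))) -> (1*((7+b)*((3+((2*5)+(2*y)))*(((z+x)*(z+z))+((8+a)*(b*z)))))); overall: (0+(1*((7+b)*((3+((2*5)+(2*y)))*(((z+x)*(z+z))+((8+a)*(b*z))))))) -> (1*((7+b)*((3+((2*5)+(2*y)))*(((z+x)*(z+z))+((8+a)*(b*z))))))
Step 2: at root: (1*((7+b)*((3+((2*5)+(2*y)))*(((z+x)*(z+z))+((8+a)*(b*z)))))) -> ((7+b)*((3+((2*5)+(2*y)))*(((z+x)*(z+z))+((8+a)*(b*z))))); overall: (1*((7+b)*((3+((2*5)+(2*y)))*(((z+x)*(z+z))+((8+a)*(b*z)))))) -> ((7+b)*((3+((2*5)+(2*y)))*(((z+x)*(z+z))+((8+a)*(b*z)))))
Step 3: at RLRL: (2*5) -> 10; overall: ((7+b)*((3+((2*5)+(2*y)))*(((z+x)*(z+z))+((8+a)*(b*z))))) -> ((7+b)*((3+(10+(2*y)))*(((z+x)*(z+z))+((8+a)*(b*z)))))
Fixed point: ((7+b)*((3+(10+(2*y)))*(((z+x)*(z+z))+((8+a)*(b*z)))))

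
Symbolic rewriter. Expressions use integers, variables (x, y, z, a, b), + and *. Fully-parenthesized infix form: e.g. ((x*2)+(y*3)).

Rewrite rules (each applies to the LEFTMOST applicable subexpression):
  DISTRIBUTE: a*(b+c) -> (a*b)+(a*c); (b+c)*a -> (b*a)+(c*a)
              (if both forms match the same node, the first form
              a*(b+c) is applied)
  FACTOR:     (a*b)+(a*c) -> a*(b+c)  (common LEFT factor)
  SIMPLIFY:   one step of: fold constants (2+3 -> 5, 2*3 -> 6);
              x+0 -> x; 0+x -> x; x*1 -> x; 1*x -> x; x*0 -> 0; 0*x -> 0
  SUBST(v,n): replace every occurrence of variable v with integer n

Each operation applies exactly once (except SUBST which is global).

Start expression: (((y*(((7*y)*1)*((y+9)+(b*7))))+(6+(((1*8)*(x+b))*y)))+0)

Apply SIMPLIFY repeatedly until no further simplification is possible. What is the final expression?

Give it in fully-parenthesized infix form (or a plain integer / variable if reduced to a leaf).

Answer: ((y*((7*y)*((y+9)+(b*7))))+(6+((8*(x+b))*y)))

Derivation:
Start: (((y*(((7*y)*1)*((y+9)+(b*7))))+(6+(((1*8)*(x+b))*y)))+0)
Step 1: at root: (((y*(((7*y)*1)*((y+9)+(b*7))))+(6+(((1*8)*(x+b))*y)))+0) -> ((y*(((7*y)*1)*((y+9)+(b*7))))+(6+(((1*8)*(x+b))*y))); overall: (((y*(((7*y)*1)*((y+9)+(b*7))))+(6+(((1*8)*(x+b))*y)))+0) -> ((y*(((7*y)*1)*((y+9)+(b*7))))+(6+(((1*8)*(x+b))*y)))
Step 2: at LRL: ((7*y)*1) -> (7*y); overall: ((y*(((7*y)*1)*((y+9)+(b*7))))+(6+(((1*8)*(x+b))*y))) -> ((y*((7*y)*((y+9)+(b*7))))+(6+(((1*8)*(x+b))*y)))
Step 3: at RRLL: (1*8) -> 8; overall: ((y*((7*y)*((y+9)+(b*7))))+(6+(((1*8)*(x+b))*y))) -> ((y*((7*y)*((y+9)+(b*7))))+(6+((8*(x+b))*y)))
Fixed point: ((y*((7*y)*((y+9)+(b*7))))+(6+((8*(x+b))*y)))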